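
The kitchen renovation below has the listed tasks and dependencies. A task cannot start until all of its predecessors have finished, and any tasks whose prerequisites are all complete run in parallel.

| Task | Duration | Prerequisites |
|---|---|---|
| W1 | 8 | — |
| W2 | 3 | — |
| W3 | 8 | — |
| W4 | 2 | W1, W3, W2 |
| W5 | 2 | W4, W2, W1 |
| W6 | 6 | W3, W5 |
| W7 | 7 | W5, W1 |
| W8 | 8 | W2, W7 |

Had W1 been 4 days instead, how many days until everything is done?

27

As given, the longest chain is W1→W4→W5→W7→W8 = 8+2+2+7+8 = 27, so the finish is 27 days.
Since W1 is critical, the -4 change carries straight to that chain (now 23 days).
The binding chain switches to W3→W4→W5→W7→W8 = 8+2+2+7+8 = 27; finish 27 days.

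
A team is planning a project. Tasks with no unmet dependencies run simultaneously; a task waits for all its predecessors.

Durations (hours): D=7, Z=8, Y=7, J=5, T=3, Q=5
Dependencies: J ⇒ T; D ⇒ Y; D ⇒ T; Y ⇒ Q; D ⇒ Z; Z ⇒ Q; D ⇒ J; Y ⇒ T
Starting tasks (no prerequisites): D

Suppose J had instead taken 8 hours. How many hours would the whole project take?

Actual critical path: D→Z→Q = 7+8+5 = 20 ⇒ 20 hours.
The longest path through J is only 15 hours, so J has float 5.
The critical path is still D→Z→Q; finish is now 20 hours.

20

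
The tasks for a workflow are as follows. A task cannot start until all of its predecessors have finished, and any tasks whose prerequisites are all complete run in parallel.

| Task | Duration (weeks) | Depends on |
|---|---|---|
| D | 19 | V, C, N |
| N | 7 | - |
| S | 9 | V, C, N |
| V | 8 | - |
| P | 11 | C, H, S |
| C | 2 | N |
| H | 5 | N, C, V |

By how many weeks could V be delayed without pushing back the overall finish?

1

The longest chain is N→C→S→P = 7+2+9+11 = 29; overall finish 29 weeks.
Longest path through V: 28 weeks (earliest finish 8, latest finish 9).
Slack of V = 1 − 0 = 1 week.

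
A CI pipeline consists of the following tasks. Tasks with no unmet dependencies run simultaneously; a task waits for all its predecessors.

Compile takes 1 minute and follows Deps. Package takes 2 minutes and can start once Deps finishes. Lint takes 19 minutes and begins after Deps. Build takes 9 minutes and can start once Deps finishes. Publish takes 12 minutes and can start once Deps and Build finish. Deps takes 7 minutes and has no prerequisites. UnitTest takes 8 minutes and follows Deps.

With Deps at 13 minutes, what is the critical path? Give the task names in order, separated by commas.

Actual critical path: Deps→Build→Publish = 7+9+12 = 28 ⇒ 28 minutes.
Since Deps is critical, the +6 change carries straight to that chain (now 34 minutes).
That remains the longest chain; total 34 minutes.

Deps, Build, Publish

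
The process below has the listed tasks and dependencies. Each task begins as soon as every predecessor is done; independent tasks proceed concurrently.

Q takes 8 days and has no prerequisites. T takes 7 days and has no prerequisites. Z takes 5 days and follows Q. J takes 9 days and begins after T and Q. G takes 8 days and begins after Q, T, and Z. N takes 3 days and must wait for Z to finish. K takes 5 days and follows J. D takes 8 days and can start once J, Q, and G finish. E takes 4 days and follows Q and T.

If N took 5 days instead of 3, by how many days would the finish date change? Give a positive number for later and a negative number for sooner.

The binding path is Q→Z→G→D = 8+5+8+8 = 29; finish at 29 days.
N is off the critical path — its longest chain is 16 days, giving 13 of slack.
The critical path is still Q→Z→G→D; finish is now 29 days.
Change in finish: 29 − 29 = +0 days.

0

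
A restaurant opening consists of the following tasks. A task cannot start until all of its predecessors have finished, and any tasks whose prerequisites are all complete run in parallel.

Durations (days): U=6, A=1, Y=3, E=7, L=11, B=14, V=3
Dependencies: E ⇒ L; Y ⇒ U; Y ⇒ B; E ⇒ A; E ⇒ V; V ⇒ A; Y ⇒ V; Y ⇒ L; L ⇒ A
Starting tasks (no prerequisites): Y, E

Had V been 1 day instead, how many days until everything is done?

19

As given, the longest chain is E→L→A = 7+11+1 = 19, so the finish is 19 days.
V is off the critical path — its longest chain is 11 days, giving 8 of slack.
The critical path is still E→L→A; finish is now 19 days.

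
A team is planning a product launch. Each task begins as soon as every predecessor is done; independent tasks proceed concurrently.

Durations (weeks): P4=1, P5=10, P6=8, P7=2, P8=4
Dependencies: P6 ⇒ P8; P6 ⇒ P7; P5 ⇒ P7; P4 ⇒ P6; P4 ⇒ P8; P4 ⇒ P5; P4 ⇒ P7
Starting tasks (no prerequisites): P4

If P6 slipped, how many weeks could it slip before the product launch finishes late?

0

P4→P5→P7 = 1+10+2 = 13 sets the makespan at 13 weeks.
Longest path through P6: 13 weeks (earliest finish 9, latest finish 9).
Slack of P6 = 1 − 1 = 0 weeks.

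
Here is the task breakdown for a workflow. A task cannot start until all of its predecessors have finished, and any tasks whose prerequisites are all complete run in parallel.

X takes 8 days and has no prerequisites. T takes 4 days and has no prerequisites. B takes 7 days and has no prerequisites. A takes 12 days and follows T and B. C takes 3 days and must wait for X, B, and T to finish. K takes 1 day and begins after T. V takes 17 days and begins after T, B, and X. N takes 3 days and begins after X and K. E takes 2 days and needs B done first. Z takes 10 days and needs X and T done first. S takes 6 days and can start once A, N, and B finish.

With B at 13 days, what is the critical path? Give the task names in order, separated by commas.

B, A, S

As given, the longest chain is B→A→S = 7+12+6 = 25, so the finish is 25 days.
B lies on that path, so at 13 days the path becomes 31 days.
That remains the longest chain; total 31 days.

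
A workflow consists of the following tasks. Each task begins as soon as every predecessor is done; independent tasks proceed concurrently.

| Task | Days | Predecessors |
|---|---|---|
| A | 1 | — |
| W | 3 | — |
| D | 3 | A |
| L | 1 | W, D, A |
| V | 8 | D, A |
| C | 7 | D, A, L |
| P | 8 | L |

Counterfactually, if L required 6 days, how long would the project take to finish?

18

Baseline: A→D→L→P = 1+3+1+8 = 13 → 13 days.
L lies on that path, so at 6 days the path becomes 18 days.
No other chain overtakes it, so the finish is 18 days.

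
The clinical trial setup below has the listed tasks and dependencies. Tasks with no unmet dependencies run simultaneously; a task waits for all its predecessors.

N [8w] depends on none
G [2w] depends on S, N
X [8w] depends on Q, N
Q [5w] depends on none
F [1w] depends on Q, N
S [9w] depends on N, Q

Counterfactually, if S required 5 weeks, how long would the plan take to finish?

The binding path is N→S→G = 8+9+2 = 19; finish at 19 weeks.
S is on the critical path; changing it to 5 makes that path 15 weeks.
The binding chain switches to N→X = 8+8 = 16; finish 16 weeks.

16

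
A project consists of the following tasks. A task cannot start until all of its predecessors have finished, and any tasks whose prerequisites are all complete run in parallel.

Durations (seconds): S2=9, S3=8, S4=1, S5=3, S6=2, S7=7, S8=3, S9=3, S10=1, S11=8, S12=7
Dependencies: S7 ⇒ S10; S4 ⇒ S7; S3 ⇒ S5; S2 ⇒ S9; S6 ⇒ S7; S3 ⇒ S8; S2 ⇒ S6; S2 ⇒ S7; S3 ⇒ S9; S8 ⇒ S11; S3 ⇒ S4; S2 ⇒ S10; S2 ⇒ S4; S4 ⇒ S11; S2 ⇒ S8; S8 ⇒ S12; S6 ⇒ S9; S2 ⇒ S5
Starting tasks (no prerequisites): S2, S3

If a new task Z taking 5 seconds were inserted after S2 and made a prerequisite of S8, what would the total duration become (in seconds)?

Originally the schedule takes 20 seconds.
With Z inserted, S8 now waits for max(S3, S2, Z).
New critical path: S2→Z→S8→S11 = 9+5+3+8 = 25 ⇒ 25 seconds.

25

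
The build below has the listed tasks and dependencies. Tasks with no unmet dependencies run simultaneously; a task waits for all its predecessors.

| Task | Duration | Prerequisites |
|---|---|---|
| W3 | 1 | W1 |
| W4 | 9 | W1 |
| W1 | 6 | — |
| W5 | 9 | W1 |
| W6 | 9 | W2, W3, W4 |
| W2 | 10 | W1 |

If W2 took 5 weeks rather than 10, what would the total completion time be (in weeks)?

The binding path is W1→W2→W6 = 6+10+9 = 25; finish at 25 weeks.
Since W2 is critical, the -5 change carries straight to that chain (now 20 weeks).
New critical path: W1→W4→W6 = 6+9+9 = 24 ⇒ 24 weeks.

24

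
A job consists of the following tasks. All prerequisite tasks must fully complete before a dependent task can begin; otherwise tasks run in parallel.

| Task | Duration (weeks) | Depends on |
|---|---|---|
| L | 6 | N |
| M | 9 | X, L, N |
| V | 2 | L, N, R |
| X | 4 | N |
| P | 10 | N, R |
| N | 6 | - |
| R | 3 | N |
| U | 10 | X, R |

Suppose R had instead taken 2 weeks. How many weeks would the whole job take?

As given, the longest chain is N→L→M = 6+6+9 = 21, so the finish is 21 weeks.
R is off the critical path — its longest chain is 19 weeks, giving 2 of slack.
The critical path is still N→L→M; finish is now 21 weeks.

21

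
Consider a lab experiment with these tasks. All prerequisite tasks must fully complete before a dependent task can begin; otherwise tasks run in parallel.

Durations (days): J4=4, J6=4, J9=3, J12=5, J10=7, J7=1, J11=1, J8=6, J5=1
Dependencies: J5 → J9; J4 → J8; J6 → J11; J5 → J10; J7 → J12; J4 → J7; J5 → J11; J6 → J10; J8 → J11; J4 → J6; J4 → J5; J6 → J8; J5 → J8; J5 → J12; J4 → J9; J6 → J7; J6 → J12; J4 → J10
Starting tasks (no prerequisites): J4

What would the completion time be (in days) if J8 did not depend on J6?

Before: longest chain J4→J6→J8→J11 = 4+4+6+1 = 15, finish 15.
Without J6→J8, J8's earliest start moves from 8 to 5.
New critical path: J4→J6→J10 = 4+4+7 = 15 ⇒ 15 days.

15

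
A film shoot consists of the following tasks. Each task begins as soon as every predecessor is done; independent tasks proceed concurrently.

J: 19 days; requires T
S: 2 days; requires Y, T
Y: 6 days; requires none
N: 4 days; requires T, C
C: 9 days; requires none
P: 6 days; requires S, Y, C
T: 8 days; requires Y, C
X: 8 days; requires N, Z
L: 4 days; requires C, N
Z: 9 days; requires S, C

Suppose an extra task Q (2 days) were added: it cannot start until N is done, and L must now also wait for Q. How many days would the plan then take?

Originally the plan takes 36 days.
With Q inserted, L now waits for max(C, N, Q).
New critical path: C→T→S→Z→X = 9+8+2+9+8 = 36 ⇒ 36 days.

36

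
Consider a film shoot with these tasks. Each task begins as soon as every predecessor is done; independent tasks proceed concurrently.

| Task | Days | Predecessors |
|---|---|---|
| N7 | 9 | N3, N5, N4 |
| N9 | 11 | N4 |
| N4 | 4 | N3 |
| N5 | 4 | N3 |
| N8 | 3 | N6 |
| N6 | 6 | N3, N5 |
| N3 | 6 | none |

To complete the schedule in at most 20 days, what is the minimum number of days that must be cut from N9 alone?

Current finish: 21 days; target: 20.
N9 is on every critical path, so each day cut from N9 cuts the finish by one (this holds down to a finish of 19).
Need 21 − 20 = 1 day off N9 → N9 becomes 10 days, finish becomes 20.

1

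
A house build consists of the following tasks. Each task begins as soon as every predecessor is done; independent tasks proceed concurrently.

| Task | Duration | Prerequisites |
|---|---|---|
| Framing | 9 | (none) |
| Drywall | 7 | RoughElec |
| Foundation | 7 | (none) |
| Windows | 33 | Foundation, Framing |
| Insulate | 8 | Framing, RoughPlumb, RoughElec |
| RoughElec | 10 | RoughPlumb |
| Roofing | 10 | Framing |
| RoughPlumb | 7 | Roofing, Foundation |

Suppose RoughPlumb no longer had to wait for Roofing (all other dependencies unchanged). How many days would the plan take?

With the dependency in place, Framing→Roofing→RoughPlumb→RoughElec→Insulate = 9+10+7+10+8 = 44 sets the finish at 44 days.
Without Roofing→RoughPlumb, RoughPlumb's earliest start moves from 19 to 7.
New critical path: Framing→Windows = 9+33 = 42 ⇒ 42 days.

42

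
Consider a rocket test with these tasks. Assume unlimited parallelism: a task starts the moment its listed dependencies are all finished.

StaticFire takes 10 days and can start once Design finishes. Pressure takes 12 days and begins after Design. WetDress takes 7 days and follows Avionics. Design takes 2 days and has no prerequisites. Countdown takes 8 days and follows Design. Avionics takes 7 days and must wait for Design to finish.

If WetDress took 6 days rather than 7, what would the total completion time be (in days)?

Actual critical path: Design→Avionics→WetDress = 2+7+7 = 16 ⇒ 16 days.
WetDress lies on that path, so at 6 days the path becomes 15 days.
No other chain overtakes it, so the finish is 15 days.

15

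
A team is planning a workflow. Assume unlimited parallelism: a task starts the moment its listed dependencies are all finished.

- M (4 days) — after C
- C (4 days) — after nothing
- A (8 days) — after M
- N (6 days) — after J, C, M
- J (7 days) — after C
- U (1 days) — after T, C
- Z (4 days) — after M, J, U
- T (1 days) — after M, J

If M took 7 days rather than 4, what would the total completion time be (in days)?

Baseline: C→J→T→U→Z = 4+7+1+1+4 = 17 → 17 days.
M has 1 day of float (longest path through it is 16).
New critical path: C→M→A = 4+7+8 = 19 ⇒ 19 days.

19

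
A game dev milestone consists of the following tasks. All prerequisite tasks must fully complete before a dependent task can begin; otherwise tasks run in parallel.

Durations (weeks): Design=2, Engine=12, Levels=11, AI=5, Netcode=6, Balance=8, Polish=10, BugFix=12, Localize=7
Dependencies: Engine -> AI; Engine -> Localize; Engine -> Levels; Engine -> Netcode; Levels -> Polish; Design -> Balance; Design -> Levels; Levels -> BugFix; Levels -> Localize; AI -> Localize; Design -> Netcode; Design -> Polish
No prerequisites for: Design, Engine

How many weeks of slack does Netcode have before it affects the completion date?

17

Critical path: Engine→Levels→BugFix = 12+11+12 = 35, so the finish is 35 weeks.
Netcode finishes as early as 18 and must finish by 35.
So Netcode can slip 35 − 18 = 17 weeks.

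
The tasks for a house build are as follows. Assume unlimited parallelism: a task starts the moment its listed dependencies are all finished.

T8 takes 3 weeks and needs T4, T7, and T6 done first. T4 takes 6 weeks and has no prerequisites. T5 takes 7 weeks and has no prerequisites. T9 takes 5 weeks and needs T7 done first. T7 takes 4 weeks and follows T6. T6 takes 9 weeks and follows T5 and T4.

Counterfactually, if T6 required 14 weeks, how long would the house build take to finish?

As given, the longest chain is T5→T6→T7→T9 = 7+9+4+5 = 25, so the finish is 25 weeks.
T6 lies on that path, so at 14 weeks the path becomes 30 weeks.
That remains the longest chain; total 30 weeks.

30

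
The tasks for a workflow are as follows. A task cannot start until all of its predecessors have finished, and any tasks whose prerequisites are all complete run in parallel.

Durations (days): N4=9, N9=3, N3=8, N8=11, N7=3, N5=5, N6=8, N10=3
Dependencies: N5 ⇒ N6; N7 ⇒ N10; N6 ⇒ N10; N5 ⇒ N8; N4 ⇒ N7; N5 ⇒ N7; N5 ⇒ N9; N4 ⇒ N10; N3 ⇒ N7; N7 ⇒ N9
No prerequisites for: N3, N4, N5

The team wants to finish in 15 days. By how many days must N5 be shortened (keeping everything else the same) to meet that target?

Current finish: 16 days; target: 15.
N5 is on every critical path, so each day cut from N5 cuts the finish by one (this holds down to a finish of 15).
Need 16 − 15 = 1 day off N5 → N5 becomes 4 days, finish becomes 15.

1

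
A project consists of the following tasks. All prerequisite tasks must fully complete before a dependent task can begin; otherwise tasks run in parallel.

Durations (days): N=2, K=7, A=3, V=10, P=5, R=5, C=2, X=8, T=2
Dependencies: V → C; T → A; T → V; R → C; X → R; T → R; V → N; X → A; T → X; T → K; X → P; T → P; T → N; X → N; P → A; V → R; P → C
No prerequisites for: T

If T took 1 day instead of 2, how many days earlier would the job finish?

1

The binding path is T→V→R→C = 2+10+5+2 = 19; finish at 19 days.
Since T is critical, the -1 change carries straight to that chain (now 18 days).
No other chain overtakes it, so the finish is 18 days.
Change in finish: 18 − 19 = -1 days.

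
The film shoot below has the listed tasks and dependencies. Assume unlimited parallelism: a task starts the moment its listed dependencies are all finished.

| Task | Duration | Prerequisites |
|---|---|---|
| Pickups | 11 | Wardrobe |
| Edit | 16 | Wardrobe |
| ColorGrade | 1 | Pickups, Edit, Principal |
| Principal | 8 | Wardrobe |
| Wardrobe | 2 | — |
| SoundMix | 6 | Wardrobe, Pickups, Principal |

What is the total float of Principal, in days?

3

Wardrobe→Pickups→SoundMix = 2+11+6 = 19 sets the makespan at 19 days.
Principal finishes as early as 10 and must finish by 13.
Slack of Principal = 5 − 2 = 3 days.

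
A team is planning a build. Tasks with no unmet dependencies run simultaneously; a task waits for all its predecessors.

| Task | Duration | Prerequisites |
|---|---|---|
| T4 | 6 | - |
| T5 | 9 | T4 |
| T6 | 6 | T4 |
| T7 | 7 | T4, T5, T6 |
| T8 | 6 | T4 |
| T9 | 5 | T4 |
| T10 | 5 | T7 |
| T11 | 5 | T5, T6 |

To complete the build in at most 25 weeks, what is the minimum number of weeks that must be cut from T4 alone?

Current finish: 27 weeks; target: 25.
T4 is on every critical path, so each week cut from T4 cuts the finish by one (this holds down to a finish of 22).
Need 27 − 25 = 2 weeks off T4 → T4 becomes 4 weeks, finish becomes 25.

2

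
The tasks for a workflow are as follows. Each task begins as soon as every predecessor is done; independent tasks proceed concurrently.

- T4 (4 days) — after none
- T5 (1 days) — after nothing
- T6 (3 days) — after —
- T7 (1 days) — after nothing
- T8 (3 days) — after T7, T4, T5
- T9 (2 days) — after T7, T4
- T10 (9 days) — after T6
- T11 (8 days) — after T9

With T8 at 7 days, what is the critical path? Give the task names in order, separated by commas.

T4, T9, T11

As given, the longest chain is T4→T9→T11 = 4+2+8 = 14, so the finish is 14 days.
T8 is off the critical path — its longest chain is 7 days, giving 7 of slack.
The critical path is still T4→T9→T11; finish is now 14 days.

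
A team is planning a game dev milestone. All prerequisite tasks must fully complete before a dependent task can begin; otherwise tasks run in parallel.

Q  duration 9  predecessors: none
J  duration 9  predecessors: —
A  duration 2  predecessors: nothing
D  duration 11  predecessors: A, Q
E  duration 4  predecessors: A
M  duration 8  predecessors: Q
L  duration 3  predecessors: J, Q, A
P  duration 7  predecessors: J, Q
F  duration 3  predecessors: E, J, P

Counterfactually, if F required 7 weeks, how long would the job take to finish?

As given, the longest chain is Q→D = 9+11 = 20, so the finish is 20 weeks.
F is off the critical path — its longest chain is 19 weeks, giving 1 of slack.
The binding chain switches to Q→P→F = 9+7+7 = 23; finish 23 weeks.

23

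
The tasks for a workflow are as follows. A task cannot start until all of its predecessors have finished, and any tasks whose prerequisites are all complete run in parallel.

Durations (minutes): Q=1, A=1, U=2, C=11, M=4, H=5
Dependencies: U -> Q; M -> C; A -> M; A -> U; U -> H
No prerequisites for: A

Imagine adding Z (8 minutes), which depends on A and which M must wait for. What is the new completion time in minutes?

Originally the schedule takes 16 minutes.
With Z inserted, M now waits for max(A, Z).
New critical path: A→Z→M→C = 1+8+4+11 = 24 ⇒ 24 minutes.

24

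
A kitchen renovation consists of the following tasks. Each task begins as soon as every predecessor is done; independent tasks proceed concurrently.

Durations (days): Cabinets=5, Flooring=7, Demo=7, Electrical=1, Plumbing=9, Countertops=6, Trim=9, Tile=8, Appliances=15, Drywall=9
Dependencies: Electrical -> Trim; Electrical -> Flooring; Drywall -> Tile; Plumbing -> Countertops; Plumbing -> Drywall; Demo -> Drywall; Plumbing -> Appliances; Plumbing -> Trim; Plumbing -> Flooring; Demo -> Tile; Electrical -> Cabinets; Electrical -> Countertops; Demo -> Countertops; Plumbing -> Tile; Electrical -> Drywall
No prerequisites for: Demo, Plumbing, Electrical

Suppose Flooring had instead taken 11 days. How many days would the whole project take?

Critical path before the change: Plumbing→Drywall→Tile = 9+9+8 = 26 giving 26 days.
Flooring is off the critical path — its longest chain is 16 days, giving 10 of slack.
The critical path is still Plumbing→Drywall→Tile; finish is now 26 days.

26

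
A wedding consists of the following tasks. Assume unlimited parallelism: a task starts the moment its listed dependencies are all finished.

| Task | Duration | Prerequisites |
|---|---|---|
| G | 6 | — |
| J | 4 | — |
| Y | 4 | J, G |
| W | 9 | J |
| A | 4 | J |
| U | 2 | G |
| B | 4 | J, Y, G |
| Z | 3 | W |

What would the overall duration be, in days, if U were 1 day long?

The binding path is J→W→Z = 4+9+3 = 16; finish at 16 days.
The longest path through U is only 8 days, so U has float 8.
The critical path is still J→W→Z; finish is now 16 days.

16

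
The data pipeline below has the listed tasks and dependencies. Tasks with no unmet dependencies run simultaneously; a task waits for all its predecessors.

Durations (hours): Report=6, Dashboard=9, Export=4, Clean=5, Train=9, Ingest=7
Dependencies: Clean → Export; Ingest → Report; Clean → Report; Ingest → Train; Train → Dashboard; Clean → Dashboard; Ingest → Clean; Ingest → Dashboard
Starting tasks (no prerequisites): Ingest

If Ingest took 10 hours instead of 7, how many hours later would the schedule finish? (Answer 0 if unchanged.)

3

Critical path before the change: Ingest→Train→Dashboard = 7+9+9 = 25 giving 25 hours.
Ingest lies on that path, so at 10 hours the path becomes 28 hours.
That remains the longest chain; total 28 hours.
Change in finish: 28 − 25 = +3 hours.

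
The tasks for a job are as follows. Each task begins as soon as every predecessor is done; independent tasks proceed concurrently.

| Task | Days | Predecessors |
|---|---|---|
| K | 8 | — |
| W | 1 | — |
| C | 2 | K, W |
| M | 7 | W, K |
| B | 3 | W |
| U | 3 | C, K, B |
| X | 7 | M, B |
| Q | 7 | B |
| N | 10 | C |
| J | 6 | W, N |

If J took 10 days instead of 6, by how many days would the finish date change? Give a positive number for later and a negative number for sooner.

Baseline: K→C→N→J = 8+2+10+6 = 26 → 26 days.
J is on the critical path; changing it to 10 makes that path 30 days.
The critical path is still K→C→N→J; finish is now 30 days.
Change in finish: 30 − 26 = +4 days.

4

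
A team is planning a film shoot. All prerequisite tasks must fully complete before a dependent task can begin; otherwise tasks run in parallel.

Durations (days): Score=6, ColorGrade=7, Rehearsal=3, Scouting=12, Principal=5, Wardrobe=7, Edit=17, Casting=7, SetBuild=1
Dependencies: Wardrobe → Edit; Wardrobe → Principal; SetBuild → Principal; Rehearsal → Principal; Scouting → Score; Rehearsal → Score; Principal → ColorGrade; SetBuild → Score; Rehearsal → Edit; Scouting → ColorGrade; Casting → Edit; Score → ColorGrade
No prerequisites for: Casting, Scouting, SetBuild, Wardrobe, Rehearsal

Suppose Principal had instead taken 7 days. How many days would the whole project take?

The binding path is Scouting→Score→ColorGrade = 12+6+7 = 25; finish at 25 days.
Principal has 6 days of float (longest path through it is 19).
That remains the longest chain; total 25 days.

25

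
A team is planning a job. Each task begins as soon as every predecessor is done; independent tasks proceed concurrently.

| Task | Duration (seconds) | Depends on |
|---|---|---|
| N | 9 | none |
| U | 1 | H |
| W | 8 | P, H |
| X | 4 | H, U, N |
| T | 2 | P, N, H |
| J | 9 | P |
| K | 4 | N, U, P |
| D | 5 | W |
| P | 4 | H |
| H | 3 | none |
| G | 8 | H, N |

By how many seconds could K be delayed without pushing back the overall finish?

7

Critical path: H→P→W→D = 3+4+8+5 = 20, so the finish is 20 seconds.
Longest path through K: 13 seconds (earliest finish 13, latest finish 20).
So K can slip 20 − 13 = 7 seconds.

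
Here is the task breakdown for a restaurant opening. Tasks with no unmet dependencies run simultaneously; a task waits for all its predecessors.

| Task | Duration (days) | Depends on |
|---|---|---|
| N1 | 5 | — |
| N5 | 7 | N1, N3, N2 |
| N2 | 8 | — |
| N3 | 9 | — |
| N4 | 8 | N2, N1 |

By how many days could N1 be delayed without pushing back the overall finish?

Critical path: N2→N4 = 8+8 = 16, so the finish is 16 days.
The longest chain containing N1 totals 13 days.
Float = 16 − 13 = 3.

3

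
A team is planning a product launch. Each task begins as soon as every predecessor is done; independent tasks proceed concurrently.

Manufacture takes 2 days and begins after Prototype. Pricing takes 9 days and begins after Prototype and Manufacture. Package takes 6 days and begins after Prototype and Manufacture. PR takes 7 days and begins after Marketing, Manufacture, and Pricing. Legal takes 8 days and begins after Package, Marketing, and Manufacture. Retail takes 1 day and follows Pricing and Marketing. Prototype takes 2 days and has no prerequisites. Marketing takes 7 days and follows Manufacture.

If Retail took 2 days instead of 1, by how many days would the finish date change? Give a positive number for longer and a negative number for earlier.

Actual critical path: Prototype→Manufacture→Pricing→PR = 2+2+9+7 = 20 ⇒ 20 days.
Retail has 6 days of float (longest path through it is 14).
That remains the longest chain; total 20 days.
Change in finish: 20 − 20 = +0 days.

0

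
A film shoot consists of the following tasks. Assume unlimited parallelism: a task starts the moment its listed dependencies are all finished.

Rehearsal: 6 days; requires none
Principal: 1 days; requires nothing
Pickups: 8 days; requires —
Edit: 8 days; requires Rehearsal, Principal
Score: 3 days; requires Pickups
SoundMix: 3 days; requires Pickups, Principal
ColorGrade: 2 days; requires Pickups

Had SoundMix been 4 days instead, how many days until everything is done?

14

Baseline: Rehearsal→Edit = 6+8 = 14 → 14 days.
The longest path through SoundMix is only 11 days, so SoundMix has float 3.
That remains the longest chain; total 14 days.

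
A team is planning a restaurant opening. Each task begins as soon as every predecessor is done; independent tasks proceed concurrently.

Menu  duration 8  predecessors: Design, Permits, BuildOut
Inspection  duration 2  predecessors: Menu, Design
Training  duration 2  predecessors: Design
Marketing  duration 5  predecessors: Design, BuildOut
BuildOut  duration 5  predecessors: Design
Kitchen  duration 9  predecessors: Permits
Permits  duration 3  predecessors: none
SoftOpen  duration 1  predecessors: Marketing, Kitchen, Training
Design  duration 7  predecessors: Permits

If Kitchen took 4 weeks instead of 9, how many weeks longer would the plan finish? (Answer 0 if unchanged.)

The binding path is Permits→Design→BuildOut→Menu→Inspection = 3+7+5+8+2 = 25; finish at 25 weeks.
Kitchen has 12 weeks of float (longest path through it is 13).
That remains the longest chain; total 25 weeks.
Change in finish: 25 − 25 = +0 weeks.

0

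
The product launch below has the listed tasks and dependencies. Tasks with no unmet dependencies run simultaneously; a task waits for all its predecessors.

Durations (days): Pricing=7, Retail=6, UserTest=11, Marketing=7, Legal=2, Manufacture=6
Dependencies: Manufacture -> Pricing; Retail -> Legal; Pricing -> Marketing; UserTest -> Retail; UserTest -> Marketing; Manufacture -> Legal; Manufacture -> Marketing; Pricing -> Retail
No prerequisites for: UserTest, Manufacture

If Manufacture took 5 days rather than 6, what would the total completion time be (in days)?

Actual critical path: Manufacture→Pricing→Retail→Legal = 6+7+6+2 = 21 ⇒ 21 days.
Manufacture lies on that path, so at 5 days the path becomes 20 days.
The critical path is still Manufacture→Pricing→Retail→Legal; finish is now 20 days.

20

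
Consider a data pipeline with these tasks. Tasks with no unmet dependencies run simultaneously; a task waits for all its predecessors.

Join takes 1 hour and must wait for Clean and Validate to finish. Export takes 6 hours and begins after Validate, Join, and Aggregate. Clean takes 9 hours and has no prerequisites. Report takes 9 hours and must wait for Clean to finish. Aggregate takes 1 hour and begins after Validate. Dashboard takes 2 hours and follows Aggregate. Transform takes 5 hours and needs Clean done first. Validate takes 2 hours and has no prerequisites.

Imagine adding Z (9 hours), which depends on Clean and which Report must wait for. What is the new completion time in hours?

Originally the plan takes 18 hours.
With Z inserted, Report now waits for max(Clean, Z).
New critical path: Clean→Z→Report = 9+9+9 = 27 ⇒ 27 hours.

27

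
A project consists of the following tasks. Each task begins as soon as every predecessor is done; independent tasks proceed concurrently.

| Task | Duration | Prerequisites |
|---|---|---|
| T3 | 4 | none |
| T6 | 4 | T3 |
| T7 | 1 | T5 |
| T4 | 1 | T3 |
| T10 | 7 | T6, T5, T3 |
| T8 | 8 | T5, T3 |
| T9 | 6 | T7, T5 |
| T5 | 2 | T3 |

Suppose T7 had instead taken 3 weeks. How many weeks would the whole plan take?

15

Actual critical path: T3→T6→T10 = 4+4+7 = 15 ⇒ 15 weeks.
The longest path through T7 is only 13 weeks, so T7 has float 2.
New critical path: T3→T5→T7→T9 = 4+2+3+6 = 15 ⇒ 15 weeks.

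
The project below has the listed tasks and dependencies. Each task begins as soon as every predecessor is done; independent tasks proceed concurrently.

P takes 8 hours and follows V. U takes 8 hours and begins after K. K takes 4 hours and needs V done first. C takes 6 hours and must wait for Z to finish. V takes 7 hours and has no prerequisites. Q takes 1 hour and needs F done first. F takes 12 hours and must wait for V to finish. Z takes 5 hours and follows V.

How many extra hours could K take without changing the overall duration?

1

Critical path: V→F→Q = 7+12+1 = 20, so the finish is 20 hours.
The longest chain containing K totals 19 hours.
Slack of K = 8 − 7 = 1 hour.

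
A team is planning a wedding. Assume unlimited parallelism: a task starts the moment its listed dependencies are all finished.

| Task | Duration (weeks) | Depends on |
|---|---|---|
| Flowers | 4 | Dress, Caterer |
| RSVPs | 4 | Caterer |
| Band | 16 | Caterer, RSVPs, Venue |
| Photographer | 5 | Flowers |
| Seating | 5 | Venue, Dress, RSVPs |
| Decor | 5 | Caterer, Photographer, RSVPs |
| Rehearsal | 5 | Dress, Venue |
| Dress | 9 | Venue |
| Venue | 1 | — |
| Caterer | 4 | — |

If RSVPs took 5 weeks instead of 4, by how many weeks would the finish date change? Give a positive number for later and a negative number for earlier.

1

As given, the longest chain is Caterer→RSVPs→Band = 4+4+16 = 24, so the finish is 24 weeks.
Since RSVPs is critical, the +1 change carries straight to that chain (now 25 weeks).
No other chain overtakes it, so the finish is 25 weeks.
Change in finish: 25 − 24 = +1 weeks.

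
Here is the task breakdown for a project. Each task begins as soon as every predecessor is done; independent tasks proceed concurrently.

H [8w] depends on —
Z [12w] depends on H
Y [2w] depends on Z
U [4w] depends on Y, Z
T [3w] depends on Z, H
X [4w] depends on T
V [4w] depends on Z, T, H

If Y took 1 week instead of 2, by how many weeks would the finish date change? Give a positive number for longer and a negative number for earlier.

0

Baseline: H→Z→T→X = 8+12+3+4 = 27 → 27 weeks.
The longest path through Y is only 26 weeks, so Y has float 1.
The critical path is still H→Z→T→X; finish is now 27 weeks.
Change in finish: 27 − 27 = +0 weeks.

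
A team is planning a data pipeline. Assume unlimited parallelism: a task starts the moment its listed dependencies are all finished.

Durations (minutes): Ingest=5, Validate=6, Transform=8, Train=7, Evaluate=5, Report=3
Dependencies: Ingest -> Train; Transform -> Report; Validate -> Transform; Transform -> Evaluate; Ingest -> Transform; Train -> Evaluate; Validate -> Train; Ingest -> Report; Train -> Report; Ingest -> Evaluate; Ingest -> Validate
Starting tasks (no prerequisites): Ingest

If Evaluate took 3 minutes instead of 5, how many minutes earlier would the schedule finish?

Baseline: Ingest→Validate→Transform→Evaluate = 5+6+8+5 = 24 → 24 minutes.
Evaluate is on the critical path; changing it to 3 makes that path 22 minutes.
No other chain overtakes it, so the finish is 22 minutes.
Change in finish: 22 − 24 = -2 minutes.

2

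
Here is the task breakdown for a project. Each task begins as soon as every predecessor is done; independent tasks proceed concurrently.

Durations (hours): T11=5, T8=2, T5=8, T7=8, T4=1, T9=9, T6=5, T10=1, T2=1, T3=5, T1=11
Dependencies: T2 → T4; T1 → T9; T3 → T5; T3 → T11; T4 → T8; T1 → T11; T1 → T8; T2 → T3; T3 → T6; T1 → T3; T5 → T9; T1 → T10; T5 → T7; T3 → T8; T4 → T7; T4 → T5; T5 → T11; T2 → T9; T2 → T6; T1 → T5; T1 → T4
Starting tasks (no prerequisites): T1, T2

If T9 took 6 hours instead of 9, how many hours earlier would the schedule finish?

1

Critical path before the change: T1→T3→T5→T9 = 11+5+8+9 = 33 giving 33 hours.
Since T9 is critical, the -3 change carries straight to that chain (now 30 hours).
New critical path: T1→T3→T5→T7 = 11+5+8+8 = 32 ⇒ 32 hours.
Change in finish: 32 − 33 = -1 hours.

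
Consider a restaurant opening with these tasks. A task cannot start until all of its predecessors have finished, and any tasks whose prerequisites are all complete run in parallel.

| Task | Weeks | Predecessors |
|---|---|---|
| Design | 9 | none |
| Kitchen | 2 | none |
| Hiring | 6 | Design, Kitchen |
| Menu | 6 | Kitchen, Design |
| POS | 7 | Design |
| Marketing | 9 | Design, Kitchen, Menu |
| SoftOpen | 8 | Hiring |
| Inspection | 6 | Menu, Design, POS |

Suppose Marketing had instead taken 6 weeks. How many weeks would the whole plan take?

Baseline: Design→Menu→Marketing = 9+6+9 = 24 → 24 weeks.
Since Marketing is critical, the -3 change carries straight to that chain (now 21 weeks).
Now Design→Hiring→SoftOpen = 9+6+8 = 23 is longest, so the finish becomes 23 weeks.

23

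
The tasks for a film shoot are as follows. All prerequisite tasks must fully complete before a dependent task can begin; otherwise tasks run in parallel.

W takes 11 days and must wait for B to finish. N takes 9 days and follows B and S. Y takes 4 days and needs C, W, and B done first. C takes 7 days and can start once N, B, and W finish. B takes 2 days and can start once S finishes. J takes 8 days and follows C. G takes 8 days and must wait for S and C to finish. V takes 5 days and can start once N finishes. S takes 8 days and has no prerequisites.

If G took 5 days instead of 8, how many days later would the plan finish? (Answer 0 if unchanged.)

0

The binding path is S→B→W→C→G = 8+2+11+7+8 = 36; finish at 36 days.
G is on the critical path; changing it to 5 makes that path 33 days.
New critical path: S→B→W→C→J = 8+2+11+7+8 = 36 ⇒ 36 days.
Change in finish: 36 − 36 = +0 days.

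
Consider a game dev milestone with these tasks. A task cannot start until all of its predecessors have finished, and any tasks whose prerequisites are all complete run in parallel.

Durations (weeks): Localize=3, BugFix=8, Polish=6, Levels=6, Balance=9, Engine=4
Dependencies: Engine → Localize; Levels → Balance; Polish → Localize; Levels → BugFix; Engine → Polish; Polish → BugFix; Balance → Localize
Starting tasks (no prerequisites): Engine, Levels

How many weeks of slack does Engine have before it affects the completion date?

0

The longest chain is Engine→Polish→BugFix = 4+6+8 = 18; overall finish 18 weeks.
Engine finishes as early as 4 and must finish by 4.
Slack of Engine = 0 − 0 = 0 weeks.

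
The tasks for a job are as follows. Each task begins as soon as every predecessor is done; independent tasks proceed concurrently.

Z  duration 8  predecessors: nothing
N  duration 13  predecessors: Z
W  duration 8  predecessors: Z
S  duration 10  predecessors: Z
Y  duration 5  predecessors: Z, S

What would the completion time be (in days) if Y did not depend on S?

Before: longest chain Z→S→Y = 8+10+5 = 23, finish 23.
Without S→Y, Y's earliest start moves from 18 to 8.
After: Z→N = 8+13 = 21 → 21 days.

21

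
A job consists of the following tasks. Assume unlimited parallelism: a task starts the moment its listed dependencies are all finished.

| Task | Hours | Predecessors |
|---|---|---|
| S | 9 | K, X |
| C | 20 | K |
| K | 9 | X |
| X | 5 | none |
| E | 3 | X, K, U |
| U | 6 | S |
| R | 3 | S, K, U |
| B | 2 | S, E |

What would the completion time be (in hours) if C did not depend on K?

34

With the dependency in place, X→K→C = 5+9+20 = 34 sets the finish at 34 hours.
Without K→C, C's earliest start moves from 14 to 0.
After: X→K→S→U→E→B = 5+9+9+6+3+2 = 34 → 34 hours.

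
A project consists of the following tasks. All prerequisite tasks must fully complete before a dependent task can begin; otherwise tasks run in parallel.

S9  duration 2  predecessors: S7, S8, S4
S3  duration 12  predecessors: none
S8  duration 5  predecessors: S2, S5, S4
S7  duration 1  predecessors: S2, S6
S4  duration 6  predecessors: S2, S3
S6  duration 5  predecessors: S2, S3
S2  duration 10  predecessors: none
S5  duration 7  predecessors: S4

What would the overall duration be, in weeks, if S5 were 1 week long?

Critical path before the change: S3→S4→S5→S8→S9 = 12+6+7+5+2 = 32 giving 32 weeks.
S5 is on the critical path; changing it to 1 makes that path 26 weeks.
No other chain overtakes it, so the finish is 26 weeks.

26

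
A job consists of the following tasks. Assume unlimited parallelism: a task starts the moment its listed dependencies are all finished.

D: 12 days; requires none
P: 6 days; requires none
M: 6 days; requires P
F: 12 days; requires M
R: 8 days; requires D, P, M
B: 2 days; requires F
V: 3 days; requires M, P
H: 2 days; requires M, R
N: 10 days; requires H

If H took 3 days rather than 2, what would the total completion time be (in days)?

Baseline: D→R→H→N = 12+8+2+10 = 32 → 32 days.
Since H is critical, the +1 change carries straight to that chain (now 33 days).
No other chain overtakes it, so the finish is 33 days.

33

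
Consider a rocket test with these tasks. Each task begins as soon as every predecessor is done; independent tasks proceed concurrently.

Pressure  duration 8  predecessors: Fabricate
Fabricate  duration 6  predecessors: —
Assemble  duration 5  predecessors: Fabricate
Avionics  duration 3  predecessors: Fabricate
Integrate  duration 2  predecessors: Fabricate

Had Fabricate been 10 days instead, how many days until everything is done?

18

As given, the longest chain is Fabricate→Pressure = 6+8 = 14, so the finish is 14 days.
Fabricate lies on that path, so at 10 days the path becomes 18 days.
No other chain overtakes it, so the finish is 18 days.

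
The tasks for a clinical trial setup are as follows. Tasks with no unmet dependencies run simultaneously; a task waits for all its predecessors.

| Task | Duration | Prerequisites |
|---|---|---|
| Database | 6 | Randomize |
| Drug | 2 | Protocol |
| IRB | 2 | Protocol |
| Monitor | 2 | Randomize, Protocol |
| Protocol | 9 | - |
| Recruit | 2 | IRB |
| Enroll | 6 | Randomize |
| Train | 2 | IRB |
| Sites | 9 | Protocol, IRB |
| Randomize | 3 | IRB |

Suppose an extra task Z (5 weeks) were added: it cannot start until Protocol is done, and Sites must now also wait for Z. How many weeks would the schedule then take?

Originally the schedule takes 20 weeks.
With Z inserted, Sites now waits for max(Protocol, IRB, Z).
New critical path: Protocol→Z→Sites = 9+5+9 = 23 ⇒ 23 weeks.

23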